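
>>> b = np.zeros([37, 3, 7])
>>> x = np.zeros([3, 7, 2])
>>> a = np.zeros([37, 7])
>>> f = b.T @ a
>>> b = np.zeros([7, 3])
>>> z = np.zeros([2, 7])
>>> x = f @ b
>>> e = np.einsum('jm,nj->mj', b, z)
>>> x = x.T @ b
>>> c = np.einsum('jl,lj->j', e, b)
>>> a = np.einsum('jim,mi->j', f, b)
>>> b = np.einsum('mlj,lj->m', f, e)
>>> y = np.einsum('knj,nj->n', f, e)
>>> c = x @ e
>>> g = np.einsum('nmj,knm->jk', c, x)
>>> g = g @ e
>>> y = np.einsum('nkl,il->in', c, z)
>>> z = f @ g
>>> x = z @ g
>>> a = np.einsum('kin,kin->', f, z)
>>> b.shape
(7,)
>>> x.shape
(7, 3, 7)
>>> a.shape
()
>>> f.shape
(7, 3, 7)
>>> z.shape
(7, 3, 7)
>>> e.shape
(3, 7)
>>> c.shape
(3, 3, 7)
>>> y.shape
(2, 3)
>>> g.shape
(7, 7)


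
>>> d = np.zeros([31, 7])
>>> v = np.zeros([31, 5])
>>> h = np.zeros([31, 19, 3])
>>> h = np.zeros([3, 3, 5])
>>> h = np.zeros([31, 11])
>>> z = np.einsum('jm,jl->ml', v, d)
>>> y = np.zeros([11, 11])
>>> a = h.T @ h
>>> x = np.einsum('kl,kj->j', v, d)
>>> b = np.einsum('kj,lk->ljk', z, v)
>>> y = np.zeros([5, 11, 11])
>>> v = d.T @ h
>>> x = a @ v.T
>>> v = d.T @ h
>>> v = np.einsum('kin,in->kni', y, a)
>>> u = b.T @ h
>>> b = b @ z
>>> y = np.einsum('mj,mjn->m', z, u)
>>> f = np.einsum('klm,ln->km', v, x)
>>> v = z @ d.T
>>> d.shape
(31, 7)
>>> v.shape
(5, 31)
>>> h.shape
(31, 11)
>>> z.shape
(5, 7)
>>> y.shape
(5,)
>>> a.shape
(11, 11)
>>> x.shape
(11, 7)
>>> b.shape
(31, 7, 7)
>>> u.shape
(5, 7, 11)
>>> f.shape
(5, 11)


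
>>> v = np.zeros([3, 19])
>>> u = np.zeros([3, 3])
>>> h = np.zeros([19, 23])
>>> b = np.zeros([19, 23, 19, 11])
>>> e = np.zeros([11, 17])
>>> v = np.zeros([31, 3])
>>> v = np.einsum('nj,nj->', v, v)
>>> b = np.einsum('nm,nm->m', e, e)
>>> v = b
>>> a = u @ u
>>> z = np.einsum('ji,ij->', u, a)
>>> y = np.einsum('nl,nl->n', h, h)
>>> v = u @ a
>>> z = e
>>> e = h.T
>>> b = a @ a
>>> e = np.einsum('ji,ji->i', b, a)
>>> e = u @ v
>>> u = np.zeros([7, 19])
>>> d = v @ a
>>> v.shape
(3, 3)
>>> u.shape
(7, 19)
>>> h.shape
(19, 23)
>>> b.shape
(3, 3)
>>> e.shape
(3, 3)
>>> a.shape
(3, 3)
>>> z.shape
(11, 17)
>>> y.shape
(19,)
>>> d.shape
(3, 3)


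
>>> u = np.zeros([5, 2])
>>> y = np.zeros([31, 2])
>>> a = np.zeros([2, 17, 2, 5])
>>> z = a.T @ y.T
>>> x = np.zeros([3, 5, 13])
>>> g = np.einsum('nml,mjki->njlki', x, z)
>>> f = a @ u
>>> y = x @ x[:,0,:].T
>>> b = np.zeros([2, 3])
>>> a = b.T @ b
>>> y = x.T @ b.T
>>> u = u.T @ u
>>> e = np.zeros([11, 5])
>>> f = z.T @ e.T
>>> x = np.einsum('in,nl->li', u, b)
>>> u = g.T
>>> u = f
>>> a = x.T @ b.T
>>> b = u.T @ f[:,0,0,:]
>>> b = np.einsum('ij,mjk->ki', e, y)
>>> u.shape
(31, 17, 2, 11)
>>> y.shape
(13, 5, 2)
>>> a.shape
(2, 2)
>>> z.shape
(5, 2, 17, 31)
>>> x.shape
(3, 2)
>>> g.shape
(3, 2, 13, 17, 31)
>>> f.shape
(31, 17, 2, 11)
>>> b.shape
(2, 11)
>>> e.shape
(11, 5)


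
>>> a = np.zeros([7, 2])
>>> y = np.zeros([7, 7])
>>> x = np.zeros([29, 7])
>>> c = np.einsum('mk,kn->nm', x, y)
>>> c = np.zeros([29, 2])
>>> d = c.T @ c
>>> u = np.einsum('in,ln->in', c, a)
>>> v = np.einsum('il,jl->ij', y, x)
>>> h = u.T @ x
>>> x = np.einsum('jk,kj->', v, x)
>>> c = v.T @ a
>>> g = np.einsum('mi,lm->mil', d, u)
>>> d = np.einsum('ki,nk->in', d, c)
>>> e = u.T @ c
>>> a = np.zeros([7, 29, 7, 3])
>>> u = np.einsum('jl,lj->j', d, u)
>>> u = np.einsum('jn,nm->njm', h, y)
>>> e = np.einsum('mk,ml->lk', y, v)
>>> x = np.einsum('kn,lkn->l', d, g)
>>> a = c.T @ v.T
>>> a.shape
(2, 7)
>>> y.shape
(7, 7)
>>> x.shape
(2,)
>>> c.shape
(29, 2)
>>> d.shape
(2, 29)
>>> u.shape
(7, 2, 7)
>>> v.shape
(7, 29)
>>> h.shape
(2, 7)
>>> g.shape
(2, 2, 29)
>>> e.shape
(29, 7)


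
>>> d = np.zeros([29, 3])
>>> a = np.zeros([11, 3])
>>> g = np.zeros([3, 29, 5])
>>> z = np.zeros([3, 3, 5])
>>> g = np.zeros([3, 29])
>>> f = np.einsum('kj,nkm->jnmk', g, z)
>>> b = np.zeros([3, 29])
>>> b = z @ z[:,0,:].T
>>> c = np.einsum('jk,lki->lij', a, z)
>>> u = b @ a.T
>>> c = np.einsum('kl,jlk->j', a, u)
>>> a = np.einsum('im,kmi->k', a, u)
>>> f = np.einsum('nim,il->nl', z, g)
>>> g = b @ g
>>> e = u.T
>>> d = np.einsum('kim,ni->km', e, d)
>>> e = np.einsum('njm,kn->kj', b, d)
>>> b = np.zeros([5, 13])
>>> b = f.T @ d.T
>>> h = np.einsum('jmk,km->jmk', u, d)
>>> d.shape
(11, 3)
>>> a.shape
(3,)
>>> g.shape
(3, 3, 29)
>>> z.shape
(3, 3, 5)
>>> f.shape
(3, 29)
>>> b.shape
(29, 11)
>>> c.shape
(3,)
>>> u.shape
(3, 3, 11)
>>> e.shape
(11, 3)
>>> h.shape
(3, 3, 11)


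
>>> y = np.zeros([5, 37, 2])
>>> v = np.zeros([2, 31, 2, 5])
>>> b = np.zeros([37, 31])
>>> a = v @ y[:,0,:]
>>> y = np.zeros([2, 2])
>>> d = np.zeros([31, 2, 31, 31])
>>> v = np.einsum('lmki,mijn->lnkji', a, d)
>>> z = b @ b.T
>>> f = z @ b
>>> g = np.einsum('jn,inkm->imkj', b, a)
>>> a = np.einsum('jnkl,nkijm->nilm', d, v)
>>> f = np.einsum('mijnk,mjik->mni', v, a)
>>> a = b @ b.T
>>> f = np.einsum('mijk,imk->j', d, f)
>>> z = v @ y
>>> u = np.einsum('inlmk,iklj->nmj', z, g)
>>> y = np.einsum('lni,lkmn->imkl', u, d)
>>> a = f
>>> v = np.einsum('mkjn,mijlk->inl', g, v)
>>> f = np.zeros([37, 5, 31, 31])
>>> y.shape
(37, 31, 2, 31)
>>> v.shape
(31, 37, 31)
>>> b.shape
(37, 31)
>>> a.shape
(31,)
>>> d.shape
(31, 2, 31, 31)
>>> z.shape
(2, 31, 2, 31, 2)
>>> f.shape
(37, 5, 31, 31)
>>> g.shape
(2, 2, 2, 37)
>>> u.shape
(31, 31, 37)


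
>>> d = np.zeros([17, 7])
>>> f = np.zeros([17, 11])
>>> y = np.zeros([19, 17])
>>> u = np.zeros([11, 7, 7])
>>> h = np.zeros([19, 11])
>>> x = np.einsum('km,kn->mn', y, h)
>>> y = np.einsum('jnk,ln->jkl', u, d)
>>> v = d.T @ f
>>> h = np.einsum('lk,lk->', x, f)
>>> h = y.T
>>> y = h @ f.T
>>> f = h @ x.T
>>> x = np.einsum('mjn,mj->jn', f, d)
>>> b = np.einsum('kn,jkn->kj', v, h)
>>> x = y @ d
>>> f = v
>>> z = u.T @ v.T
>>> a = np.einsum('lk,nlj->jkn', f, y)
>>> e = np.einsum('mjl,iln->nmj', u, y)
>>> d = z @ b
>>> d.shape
(7, 7, 17)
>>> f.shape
(7, 11)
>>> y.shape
(17, 7, 17)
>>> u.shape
(11, 7, 7)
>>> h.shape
(17, 7, 11)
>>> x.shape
(17, 7, 7)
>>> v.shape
(7, 11)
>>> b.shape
(7, 17)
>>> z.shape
(7, 7, 7)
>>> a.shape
(17, 11, 17)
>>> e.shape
(17, 11, 7)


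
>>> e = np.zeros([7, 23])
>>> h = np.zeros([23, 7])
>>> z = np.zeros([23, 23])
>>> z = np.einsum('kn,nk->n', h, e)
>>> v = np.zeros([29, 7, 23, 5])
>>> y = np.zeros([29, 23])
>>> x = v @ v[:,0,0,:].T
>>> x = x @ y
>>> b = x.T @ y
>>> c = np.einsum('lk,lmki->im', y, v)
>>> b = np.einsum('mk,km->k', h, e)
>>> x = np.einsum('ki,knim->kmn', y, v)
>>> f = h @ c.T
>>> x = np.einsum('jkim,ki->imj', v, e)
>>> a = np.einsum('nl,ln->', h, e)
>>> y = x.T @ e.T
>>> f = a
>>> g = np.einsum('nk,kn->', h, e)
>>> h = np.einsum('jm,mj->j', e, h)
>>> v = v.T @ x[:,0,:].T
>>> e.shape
(7, 23)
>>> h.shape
(7,)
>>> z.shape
(7,)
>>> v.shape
(5, 23, 7, 23)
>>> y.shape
(29, 5, 7)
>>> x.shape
(23, 5, 29)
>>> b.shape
(7,)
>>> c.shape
(5, 7)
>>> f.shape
()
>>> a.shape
()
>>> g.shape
()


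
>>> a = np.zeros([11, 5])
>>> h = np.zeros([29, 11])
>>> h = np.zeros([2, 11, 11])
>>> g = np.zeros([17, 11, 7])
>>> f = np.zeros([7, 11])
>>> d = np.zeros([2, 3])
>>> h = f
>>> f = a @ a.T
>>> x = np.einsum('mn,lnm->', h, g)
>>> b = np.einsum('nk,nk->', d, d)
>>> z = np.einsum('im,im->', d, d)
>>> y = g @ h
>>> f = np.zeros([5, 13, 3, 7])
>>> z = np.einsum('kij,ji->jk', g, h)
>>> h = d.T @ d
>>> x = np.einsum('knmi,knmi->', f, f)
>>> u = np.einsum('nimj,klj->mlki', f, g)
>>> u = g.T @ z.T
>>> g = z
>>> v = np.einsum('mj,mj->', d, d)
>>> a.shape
(11, 5)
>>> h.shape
(3, 3)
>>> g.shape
(7, 17)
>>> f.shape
(5, 13, 3, 7)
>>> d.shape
(2, 3)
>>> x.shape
()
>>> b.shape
()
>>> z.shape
(7, 17)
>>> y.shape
(17, 11, 11)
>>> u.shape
(7, 11, 7)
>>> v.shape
()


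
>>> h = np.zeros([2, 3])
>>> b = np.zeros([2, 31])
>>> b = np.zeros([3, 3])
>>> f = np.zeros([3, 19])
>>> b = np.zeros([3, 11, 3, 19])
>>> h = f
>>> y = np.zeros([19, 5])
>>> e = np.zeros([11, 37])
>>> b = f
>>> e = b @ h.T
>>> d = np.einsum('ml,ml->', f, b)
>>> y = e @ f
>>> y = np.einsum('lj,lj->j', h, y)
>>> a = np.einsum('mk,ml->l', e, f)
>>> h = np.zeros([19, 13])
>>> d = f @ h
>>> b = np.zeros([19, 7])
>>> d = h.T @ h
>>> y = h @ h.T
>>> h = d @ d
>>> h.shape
(13, 13)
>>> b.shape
(19, 7)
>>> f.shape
(3, 19)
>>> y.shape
(19, 19)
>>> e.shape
(3, 3)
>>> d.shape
(13, 13)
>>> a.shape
(19,)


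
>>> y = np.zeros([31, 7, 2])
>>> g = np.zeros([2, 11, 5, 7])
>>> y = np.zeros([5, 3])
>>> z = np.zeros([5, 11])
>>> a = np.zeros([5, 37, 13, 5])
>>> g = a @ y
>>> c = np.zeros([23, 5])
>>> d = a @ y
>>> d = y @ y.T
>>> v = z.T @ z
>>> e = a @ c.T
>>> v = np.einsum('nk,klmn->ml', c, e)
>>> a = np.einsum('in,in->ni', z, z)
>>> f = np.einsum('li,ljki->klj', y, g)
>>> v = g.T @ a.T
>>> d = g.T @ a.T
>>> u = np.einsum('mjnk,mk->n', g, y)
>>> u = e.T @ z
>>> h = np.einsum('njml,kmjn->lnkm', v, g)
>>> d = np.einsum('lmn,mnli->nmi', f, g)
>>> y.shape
(5, 3)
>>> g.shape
(5, 37, 13, 3)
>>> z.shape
(5, 11)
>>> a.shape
(11, 5)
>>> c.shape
(23, 5)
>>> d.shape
(37, 5, 3)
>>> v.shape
(3, 13, 37, 11)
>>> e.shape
(5, 37, 13, 23)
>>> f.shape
(13, 5, 37)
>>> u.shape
(23, 13, 37, 11)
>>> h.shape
(11, 3, 5, 37)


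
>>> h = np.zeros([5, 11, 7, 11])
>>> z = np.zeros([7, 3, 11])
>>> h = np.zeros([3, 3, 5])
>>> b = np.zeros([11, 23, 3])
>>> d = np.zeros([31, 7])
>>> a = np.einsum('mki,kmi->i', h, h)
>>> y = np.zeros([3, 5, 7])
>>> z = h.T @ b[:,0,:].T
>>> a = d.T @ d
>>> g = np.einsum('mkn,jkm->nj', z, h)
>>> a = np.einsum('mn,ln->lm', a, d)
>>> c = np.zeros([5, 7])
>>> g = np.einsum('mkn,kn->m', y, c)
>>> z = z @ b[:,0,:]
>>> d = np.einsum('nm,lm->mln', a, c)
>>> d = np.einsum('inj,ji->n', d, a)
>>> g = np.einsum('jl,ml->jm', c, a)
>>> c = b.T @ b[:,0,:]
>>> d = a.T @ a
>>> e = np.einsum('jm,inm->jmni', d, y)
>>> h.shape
(3, 3, 5)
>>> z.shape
(5, 3, 3)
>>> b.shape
(11, 23, 3)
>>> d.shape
(7, 7)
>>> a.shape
(31, 7)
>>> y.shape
(3, 5, 7)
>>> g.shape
(5, 31)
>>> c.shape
(3, 23, 3)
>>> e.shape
(7, 7, 5, 3)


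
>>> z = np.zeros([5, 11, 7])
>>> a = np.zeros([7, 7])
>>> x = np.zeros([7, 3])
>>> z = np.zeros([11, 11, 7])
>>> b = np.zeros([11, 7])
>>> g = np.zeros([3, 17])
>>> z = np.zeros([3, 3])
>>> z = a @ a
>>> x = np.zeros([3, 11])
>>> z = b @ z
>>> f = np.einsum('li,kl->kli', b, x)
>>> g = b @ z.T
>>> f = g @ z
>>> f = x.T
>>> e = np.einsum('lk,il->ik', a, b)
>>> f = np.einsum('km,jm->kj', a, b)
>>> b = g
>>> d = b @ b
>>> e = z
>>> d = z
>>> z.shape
(11, 7)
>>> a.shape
(7, 7)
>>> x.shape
(3, 11)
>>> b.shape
(11, 11)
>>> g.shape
(11, 11)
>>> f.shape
(7, 11)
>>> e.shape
(11, 7)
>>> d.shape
(11, 7)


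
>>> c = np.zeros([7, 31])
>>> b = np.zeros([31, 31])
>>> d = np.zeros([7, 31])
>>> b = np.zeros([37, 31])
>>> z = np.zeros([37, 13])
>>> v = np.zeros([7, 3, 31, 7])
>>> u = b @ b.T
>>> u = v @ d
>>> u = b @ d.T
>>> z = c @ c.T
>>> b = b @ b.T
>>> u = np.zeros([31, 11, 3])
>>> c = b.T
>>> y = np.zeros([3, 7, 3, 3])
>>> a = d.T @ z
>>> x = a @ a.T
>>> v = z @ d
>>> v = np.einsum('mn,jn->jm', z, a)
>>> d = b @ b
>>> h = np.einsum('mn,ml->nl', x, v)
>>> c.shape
(37, 37)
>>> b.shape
(37, 37)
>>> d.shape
(37, 37)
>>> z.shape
(7, 7)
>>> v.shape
(31, 7)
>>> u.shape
(31, 11, 3)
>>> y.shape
(3, 7, 3, 3)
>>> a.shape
(31, 7)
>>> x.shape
(31, 31)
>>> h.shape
(31, 7)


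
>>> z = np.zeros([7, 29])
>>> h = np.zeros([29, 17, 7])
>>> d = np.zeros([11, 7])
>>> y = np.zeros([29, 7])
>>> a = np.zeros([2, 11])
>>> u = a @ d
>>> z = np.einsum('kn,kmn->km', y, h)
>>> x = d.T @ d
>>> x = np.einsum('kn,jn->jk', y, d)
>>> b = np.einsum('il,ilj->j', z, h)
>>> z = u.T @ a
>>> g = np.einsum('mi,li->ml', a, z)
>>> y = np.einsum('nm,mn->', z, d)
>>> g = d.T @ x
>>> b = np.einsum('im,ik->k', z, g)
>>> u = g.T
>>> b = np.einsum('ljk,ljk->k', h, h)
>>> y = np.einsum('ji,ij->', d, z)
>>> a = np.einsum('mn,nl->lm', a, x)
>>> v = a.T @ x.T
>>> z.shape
(7, 11)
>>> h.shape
(29, 17, 7)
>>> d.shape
(11, 7)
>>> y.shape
()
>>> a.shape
(29, 2)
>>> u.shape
(29, 7)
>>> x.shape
(11, 29)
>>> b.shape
(7,)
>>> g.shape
(7, 29)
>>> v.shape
(2, 11)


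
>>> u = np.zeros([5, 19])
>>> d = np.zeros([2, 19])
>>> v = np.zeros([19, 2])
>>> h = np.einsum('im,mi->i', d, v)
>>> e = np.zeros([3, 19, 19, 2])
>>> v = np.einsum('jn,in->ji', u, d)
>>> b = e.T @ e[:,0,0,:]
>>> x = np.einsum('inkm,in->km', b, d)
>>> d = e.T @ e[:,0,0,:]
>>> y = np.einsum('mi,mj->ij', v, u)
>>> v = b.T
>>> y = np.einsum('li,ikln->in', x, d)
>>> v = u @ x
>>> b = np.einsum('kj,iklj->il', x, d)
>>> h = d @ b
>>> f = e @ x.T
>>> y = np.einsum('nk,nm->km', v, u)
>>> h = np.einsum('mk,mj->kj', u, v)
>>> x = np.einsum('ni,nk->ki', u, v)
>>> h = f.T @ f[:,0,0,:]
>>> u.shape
(5, 19)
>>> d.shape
(2, 19, 19, 2)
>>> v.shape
(5, 2)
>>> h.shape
(19, 19, 19, 19)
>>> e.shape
(3, 19, 19, 2)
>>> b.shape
(2, 19)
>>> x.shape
(2, 19)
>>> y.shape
(2, 19)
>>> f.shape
(3, 19, 19, 19)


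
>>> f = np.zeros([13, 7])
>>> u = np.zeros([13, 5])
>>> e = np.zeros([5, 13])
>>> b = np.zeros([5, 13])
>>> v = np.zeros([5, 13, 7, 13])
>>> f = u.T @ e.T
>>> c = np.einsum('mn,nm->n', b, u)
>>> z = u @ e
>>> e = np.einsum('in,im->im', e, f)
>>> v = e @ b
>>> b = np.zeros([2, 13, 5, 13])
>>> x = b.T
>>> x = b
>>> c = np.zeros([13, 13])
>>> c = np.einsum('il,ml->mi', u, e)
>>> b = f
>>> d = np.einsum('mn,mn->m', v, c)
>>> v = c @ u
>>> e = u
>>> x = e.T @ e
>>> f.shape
(5, 5)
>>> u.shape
(13, 5)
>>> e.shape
(13, 5)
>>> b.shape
(5, 5)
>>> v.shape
(5, 5)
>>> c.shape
(5, 13)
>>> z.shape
(13, 13)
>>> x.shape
(5, 5)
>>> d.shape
(5,)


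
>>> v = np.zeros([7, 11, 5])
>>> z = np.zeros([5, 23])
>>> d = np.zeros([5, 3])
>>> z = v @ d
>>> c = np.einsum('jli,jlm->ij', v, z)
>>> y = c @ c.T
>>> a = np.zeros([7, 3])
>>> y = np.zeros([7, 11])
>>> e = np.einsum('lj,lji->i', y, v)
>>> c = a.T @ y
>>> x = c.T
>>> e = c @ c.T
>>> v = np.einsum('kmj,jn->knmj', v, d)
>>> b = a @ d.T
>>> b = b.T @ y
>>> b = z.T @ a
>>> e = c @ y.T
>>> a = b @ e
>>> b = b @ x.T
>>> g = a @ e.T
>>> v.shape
(7, 3, 11, 5)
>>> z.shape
(7, 11, 3)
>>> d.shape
(5, 3)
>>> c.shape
(3, 11)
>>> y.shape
(7, 11)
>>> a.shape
(3, 11, 7)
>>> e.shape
(3, 7)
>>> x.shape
(11, 3)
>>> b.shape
(3, 11, 11)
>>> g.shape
(3, 11, 3)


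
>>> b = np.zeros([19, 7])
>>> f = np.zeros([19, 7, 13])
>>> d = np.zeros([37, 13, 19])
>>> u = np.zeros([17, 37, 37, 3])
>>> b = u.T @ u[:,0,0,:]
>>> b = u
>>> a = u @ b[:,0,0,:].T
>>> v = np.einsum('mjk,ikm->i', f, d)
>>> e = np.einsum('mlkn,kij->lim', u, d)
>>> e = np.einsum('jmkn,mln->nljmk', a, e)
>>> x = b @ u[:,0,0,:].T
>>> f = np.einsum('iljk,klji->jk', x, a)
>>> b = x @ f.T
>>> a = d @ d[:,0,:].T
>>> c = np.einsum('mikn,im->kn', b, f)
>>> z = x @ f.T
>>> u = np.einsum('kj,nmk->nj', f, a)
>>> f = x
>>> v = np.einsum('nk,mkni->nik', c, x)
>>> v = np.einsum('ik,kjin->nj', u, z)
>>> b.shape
(17, 37, 37, 37)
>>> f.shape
(17, 37, 37, 17)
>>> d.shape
(37, 13, 19)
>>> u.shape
(37, 17)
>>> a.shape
(37, 13, 37)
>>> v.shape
(37, 37)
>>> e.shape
(17, 13, 17, 37, 37)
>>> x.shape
(17, 37, 37, 17)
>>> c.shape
(37, 37)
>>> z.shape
(17, 37, 37, 37)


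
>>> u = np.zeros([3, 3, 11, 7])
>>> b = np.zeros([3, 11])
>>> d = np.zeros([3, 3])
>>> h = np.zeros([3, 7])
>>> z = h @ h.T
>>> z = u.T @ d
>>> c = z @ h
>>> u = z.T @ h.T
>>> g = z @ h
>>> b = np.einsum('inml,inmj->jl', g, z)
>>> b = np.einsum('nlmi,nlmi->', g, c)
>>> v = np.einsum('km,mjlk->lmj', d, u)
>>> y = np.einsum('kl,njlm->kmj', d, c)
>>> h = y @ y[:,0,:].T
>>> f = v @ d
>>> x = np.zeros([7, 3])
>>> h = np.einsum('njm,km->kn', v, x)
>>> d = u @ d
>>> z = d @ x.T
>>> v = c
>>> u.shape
(3, 3, 11, 3)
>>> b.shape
()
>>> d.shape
(3, 3, 11, 3)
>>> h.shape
(7, 11)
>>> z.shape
(3, 3, 11, 7)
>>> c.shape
(7, 11, 3, 7)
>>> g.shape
(7, 11, 3, 7)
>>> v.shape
(7, 11, 3, 7)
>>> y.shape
(3, 7, 11)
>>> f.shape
(11, 3, 3)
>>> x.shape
(7, 3)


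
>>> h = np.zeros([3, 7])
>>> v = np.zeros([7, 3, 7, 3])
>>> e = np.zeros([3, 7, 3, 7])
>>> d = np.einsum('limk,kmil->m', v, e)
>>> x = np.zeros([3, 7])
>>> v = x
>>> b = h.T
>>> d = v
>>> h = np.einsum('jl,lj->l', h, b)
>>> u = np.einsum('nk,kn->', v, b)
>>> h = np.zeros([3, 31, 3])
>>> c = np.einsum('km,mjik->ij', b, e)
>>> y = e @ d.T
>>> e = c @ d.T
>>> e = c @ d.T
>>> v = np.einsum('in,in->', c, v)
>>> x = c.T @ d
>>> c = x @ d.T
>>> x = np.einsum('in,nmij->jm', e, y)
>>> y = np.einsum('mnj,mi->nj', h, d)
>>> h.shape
(3, 31, 3)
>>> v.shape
()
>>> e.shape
(3, 3)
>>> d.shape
(3, 7)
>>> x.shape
(3, 7)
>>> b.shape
(7, 3)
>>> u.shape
()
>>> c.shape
(7, 3)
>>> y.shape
(31, 3)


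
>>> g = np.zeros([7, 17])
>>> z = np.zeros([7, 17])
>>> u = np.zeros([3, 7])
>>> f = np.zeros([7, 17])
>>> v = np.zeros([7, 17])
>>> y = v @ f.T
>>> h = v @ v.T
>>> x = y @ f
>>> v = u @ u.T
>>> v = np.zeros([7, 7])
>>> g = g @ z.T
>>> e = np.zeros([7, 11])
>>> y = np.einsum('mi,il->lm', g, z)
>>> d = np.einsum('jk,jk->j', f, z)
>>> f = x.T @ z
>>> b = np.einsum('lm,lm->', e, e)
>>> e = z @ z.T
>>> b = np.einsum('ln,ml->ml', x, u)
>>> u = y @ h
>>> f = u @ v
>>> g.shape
(7, 7)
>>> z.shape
(7, 17)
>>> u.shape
(17, 7)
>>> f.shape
(17, 7)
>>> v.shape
(7, 7)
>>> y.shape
(17, 7)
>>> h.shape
(7, 7)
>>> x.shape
(7, 17)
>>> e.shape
(7, 7)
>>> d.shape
(7,)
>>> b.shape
(3, 7)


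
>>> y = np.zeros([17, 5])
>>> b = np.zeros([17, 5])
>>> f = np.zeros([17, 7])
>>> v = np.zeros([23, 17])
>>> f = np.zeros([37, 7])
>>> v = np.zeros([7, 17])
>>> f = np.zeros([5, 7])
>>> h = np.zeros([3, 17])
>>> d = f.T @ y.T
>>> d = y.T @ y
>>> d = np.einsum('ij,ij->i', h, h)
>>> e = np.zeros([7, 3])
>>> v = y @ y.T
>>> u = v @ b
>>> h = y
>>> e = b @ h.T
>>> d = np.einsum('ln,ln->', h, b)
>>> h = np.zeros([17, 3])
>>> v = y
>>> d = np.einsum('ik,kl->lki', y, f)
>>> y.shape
(17, 5)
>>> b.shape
(17, 5)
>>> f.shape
(5, 7)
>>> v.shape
(17, 5)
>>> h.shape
(17, 3)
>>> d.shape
(7, 5, 17)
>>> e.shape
(17, 17)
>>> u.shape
(17, 5)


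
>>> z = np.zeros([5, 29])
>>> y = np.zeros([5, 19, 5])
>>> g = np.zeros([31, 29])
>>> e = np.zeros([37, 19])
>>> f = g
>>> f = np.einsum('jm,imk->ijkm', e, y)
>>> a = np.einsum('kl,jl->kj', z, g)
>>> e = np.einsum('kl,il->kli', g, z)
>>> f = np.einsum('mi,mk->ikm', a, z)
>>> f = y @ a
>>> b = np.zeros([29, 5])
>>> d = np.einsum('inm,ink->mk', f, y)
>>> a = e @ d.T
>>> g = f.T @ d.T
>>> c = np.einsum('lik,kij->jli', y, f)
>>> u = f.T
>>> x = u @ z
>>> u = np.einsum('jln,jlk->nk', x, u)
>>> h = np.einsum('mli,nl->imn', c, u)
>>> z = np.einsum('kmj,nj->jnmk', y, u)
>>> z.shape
(5, 29, 19, 5)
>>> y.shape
(5, 19, 5)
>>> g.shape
(31, 19, 31)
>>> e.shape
(31, 29, 5)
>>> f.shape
(5, 19, 31)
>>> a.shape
(31, 29, 31)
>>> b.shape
(29, 5)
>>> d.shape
(31, 5)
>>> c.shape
(31, 5, 19)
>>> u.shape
(29, 5)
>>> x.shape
(31, 19, 29)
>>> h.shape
(19, 31, 29)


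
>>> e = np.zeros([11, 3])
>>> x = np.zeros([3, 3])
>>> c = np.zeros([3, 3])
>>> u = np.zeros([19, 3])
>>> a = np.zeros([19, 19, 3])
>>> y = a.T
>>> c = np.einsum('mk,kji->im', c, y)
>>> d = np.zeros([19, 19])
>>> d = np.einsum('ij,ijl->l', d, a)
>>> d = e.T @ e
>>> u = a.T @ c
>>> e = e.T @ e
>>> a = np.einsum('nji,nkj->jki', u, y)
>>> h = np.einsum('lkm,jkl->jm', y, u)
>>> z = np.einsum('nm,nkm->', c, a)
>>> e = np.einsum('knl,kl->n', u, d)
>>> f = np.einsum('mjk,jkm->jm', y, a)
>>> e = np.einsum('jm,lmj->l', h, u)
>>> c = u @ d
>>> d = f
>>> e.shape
(3,)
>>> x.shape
(3, 3)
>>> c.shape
(3, 19, 3)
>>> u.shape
(3, 19, 3)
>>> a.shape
(19, 19, 3)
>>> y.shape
(3, 19, 19)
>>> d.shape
(19, 3)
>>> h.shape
(3, 19)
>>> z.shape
()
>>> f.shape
(19, 3)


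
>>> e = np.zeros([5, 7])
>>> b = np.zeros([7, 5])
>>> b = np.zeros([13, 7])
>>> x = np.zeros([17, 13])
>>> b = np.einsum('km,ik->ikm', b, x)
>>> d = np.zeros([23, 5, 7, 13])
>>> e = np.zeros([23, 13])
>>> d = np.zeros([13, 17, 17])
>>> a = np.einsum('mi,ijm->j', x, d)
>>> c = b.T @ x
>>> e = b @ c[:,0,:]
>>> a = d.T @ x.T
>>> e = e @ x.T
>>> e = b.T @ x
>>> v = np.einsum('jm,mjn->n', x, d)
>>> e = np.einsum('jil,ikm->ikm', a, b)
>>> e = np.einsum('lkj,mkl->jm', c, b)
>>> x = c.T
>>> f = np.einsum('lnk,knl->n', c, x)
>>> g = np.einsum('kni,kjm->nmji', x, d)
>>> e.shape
(13, 17)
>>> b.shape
(17, 13, 7)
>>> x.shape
(13, 13, 7)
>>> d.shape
(13, 17, 17)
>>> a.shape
(17, 17, 17)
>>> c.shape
(7, 13, 13)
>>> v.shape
(17,)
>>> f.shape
(13,)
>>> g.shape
(13, 17, 17, 7)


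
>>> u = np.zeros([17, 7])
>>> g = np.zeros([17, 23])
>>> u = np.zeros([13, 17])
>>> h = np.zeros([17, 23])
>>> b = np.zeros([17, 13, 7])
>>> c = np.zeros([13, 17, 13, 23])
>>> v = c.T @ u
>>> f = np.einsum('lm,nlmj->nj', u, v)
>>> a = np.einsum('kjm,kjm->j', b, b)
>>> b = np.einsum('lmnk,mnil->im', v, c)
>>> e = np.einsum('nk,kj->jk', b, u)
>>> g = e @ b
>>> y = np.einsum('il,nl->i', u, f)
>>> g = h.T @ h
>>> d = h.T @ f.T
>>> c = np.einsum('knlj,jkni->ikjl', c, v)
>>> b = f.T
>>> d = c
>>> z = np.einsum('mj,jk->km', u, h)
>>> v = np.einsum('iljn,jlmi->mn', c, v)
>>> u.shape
(13, 17)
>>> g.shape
(23, 23)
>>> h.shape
(17, 23)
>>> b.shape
(17, 23)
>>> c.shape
(17, 13, 23, 13)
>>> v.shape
(17, 13)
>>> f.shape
(23, 17)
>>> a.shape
(13,)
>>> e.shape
(17, 13)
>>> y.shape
(13,)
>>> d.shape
(17, 13, 23, 13)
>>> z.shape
(23, 13)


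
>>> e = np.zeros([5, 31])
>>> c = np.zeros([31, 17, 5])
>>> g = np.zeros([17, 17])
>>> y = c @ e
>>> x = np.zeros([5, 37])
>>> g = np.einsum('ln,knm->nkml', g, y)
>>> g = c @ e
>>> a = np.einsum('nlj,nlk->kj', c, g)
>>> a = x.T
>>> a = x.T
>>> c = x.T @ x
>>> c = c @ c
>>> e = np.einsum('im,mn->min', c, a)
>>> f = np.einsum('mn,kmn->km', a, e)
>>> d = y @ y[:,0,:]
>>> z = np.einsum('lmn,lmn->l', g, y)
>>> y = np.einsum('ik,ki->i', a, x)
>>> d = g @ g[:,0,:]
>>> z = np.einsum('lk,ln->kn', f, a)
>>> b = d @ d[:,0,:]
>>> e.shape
(37, 37, 5)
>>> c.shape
(37, 37)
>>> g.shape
(31, 17, 31)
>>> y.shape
(37,)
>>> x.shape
(5, 37)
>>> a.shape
(37, 5)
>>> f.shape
(37, 37)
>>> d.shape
(31, 17, 31)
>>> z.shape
(37, 5)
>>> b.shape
(31, 17, 31)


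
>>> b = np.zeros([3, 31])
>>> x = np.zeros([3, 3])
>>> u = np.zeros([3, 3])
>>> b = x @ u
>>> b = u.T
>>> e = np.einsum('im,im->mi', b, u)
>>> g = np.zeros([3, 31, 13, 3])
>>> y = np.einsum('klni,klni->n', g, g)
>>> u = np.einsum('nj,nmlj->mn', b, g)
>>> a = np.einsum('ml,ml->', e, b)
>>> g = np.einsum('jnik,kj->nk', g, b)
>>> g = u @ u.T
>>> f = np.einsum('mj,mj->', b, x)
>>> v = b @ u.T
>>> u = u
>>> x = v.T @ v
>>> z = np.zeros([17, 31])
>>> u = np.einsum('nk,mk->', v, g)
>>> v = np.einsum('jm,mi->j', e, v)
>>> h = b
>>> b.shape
(3, 3)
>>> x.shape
(31, 31)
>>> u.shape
()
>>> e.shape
(3, 3)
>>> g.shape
(31, 31)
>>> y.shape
(13,)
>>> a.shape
()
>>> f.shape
()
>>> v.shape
(3,)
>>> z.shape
(17, 31)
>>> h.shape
(3, 3)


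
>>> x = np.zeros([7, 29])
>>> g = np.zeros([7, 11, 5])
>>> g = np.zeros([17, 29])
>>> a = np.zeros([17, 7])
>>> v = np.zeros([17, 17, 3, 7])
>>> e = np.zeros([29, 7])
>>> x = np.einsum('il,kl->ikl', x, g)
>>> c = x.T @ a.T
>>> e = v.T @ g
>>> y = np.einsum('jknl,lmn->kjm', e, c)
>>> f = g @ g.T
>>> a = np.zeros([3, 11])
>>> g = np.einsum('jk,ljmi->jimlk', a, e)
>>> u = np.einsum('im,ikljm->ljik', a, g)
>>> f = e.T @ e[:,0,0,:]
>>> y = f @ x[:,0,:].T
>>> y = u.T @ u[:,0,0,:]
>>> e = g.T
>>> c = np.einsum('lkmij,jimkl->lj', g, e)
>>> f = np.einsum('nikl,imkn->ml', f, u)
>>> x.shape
(7, 17, 29)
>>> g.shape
(3, 29, 17, 7, 11)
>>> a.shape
(3, 11)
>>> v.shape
(17, 17, 3, 7)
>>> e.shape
(11, 7, 17, 29, 3)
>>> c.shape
(3, 11)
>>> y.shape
(29, 3, 7, 29)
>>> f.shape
(7, 29)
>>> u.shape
(17, 7, 3, 29)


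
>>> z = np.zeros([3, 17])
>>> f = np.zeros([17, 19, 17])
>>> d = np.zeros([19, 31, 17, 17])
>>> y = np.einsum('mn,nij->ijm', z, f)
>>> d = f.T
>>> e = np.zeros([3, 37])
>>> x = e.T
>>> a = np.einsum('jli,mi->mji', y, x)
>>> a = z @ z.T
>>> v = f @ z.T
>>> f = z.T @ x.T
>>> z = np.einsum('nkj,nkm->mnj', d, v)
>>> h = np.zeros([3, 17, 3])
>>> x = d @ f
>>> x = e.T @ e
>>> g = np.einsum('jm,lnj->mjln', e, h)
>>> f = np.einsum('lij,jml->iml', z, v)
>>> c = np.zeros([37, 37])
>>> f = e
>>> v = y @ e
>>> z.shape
(3, 17, 17)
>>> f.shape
(3, 37)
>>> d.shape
(17, 19, 17)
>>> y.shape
(19, 17, 3)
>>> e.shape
(3, 37)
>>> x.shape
(37, 37)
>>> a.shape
(3, 3)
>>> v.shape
(19, 17, 37)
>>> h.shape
(3, 17, 3)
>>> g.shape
(37, 3, 3, 17)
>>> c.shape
(37, 37)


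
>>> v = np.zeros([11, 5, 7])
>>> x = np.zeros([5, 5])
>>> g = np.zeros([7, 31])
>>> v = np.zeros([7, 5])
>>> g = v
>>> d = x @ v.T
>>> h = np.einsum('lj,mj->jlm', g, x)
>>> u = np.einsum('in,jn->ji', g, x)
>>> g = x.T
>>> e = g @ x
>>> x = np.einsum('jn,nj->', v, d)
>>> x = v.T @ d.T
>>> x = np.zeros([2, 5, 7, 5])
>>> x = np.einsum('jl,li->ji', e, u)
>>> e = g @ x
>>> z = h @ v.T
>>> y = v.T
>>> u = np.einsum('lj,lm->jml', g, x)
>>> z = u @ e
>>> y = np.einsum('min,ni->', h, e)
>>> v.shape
(7, 5)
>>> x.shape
(5, 7)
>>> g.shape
(5, 5)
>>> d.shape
(5, 7)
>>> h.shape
(5, 7, 5)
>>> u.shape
(5, 7, 5)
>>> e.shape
(5, 7)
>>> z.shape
(5, 7, 7)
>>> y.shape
()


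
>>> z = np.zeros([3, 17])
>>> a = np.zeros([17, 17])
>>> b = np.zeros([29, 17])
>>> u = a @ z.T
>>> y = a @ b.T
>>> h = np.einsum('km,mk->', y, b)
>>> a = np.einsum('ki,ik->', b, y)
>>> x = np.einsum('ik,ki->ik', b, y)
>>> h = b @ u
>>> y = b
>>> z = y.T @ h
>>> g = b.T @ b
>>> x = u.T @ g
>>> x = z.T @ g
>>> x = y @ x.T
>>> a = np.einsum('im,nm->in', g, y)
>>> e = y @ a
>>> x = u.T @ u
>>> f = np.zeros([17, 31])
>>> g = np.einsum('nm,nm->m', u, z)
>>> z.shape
(17, 3)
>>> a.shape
(17, 29)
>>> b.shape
(29, 17)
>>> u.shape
(17, 3)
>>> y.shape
(29, 17)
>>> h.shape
(29, 3)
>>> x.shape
(3, 3)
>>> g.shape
(3,)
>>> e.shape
(29, 29)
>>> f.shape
(17, 31)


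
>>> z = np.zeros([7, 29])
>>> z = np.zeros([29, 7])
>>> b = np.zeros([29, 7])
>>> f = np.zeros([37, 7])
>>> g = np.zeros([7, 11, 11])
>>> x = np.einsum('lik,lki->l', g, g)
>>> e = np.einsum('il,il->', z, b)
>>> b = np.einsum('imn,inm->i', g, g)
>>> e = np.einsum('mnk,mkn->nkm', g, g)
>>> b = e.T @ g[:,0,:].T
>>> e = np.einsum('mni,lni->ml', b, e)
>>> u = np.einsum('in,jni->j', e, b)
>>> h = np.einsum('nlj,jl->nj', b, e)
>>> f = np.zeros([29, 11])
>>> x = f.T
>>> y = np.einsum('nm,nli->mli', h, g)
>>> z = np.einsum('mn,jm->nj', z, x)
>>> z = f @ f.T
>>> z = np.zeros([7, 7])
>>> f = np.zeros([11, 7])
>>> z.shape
(7, 7)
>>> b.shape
(7, 11, 7)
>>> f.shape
(11, 7)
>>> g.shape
(7, 11, 11)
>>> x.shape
(11, 29)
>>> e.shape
(7, 11)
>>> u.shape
(7,)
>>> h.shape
(7, 7)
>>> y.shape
(7, 11, 11)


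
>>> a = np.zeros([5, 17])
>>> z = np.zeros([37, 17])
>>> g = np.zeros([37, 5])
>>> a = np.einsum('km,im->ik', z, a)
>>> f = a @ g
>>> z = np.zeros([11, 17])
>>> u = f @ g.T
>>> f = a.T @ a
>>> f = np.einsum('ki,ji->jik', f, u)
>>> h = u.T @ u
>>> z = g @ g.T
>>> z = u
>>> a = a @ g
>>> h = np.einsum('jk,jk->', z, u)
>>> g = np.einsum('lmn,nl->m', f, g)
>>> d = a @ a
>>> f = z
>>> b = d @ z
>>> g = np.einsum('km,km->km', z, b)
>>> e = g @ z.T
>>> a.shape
(5, 5)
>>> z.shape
(5, 37)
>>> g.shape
(5, 37)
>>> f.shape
(5, 37)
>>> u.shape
(5, 37)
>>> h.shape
()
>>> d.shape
(5, 5)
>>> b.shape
(5, 37)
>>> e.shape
(5, 5)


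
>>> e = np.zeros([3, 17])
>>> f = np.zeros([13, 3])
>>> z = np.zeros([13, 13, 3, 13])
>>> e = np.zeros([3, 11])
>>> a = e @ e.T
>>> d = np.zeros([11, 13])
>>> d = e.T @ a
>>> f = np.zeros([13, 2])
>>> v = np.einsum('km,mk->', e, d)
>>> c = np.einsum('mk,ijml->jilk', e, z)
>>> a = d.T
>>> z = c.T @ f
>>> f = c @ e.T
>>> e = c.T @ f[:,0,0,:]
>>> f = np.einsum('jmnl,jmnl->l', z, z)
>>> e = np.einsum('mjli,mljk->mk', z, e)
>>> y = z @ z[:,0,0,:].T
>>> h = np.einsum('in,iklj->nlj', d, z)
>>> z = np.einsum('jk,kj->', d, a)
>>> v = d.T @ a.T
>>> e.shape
(11, 3)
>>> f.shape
(2,)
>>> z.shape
()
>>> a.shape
(3, 11)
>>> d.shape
(11, 3)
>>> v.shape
(3, 3)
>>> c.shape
(13, 13, 13, 11)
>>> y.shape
(11, 13, 13, 11)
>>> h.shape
(3, 13, 2)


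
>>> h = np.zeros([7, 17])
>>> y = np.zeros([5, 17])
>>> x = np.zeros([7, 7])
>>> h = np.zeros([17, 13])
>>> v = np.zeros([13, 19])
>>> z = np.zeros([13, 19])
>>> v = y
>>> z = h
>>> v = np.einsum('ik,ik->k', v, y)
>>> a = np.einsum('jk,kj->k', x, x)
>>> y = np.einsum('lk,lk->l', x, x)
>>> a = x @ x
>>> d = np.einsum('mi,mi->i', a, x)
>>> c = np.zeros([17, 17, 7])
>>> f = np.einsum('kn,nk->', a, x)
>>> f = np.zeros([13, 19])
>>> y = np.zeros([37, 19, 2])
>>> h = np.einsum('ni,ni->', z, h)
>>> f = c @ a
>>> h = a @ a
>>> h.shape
(7, 7)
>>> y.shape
(37, 19, 2)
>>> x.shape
(7, 7)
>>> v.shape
(17,)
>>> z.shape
(17, 13)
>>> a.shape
(7, 7)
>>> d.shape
(7,)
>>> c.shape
(17, 17, 7)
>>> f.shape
(17, 17, 7)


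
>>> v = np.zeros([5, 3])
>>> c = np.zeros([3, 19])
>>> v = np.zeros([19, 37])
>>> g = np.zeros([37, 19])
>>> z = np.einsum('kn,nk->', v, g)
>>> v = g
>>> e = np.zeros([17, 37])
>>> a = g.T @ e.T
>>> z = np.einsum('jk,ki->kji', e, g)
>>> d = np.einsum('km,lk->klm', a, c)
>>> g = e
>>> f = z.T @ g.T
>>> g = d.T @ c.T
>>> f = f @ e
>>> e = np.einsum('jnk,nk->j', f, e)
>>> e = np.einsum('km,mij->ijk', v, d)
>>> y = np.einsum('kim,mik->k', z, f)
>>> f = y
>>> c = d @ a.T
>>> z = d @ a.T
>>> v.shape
(37, 19)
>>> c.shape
(19, 3, 19)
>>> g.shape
(17, 3, 3)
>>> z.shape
(19, 3, 19)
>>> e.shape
(3, 17, 37)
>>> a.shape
(19, 17)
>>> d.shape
(19, 3, 17)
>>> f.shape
(37,)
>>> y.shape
(37,)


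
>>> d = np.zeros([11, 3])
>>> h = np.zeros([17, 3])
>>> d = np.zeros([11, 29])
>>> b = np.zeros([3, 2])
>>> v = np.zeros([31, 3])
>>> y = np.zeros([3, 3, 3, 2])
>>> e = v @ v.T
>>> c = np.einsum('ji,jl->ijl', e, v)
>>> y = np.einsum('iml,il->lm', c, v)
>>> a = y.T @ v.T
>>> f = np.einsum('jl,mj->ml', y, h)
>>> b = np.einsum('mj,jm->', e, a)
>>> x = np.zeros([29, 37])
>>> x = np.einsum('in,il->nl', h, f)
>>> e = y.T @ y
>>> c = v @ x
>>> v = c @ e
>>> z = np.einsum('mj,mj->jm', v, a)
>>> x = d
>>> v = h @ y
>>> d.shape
(11, 29)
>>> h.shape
(17, 3)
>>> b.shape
()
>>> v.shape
(17, 31)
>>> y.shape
(3, 31)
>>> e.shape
(31, 31)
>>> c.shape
(31, 31)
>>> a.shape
(31, 31)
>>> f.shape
(17, 31)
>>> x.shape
(11, 29)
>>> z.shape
(31, 31)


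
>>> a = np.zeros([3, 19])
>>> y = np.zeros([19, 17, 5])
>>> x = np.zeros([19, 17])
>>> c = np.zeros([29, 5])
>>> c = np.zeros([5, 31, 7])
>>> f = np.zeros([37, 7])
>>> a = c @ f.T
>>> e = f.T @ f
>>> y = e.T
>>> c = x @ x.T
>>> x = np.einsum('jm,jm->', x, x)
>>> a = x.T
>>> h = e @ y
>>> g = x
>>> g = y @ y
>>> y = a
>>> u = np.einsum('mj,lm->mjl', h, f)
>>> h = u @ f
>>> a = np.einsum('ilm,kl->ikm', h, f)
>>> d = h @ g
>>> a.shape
(7, 37, 7)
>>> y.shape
()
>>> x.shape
()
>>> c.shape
(19, 19)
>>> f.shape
(37, 7)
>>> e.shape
(7, 7)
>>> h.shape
(7, 7, 7)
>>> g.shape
(7, 7)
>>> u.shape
(7, 7, 37)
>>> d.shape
(7, 7, 7)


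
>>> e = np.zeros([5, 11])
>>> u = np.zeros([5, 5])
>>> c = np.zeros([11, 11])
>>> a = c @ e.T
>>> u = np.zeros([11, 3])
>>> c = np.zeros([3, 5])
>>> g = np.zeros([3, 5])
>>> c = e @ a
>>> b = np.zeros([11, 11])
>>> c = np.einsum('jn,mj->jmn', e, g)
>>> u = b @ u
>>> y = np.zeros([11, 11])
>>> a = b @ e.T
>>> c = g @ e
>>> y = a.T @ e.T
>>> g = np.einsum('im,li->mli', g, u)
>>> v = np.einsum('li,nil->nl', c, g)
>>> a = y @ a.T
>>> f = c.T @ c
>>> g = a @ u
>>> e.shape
(5, 11)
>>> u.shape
(11, 3)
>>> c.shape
(3, 11)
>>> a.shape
(5, 11)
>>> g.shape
(5, 3)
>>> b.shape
(11, 11)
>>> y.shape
(5, 5)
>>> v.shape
(5, 3)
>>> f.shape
(11, 11)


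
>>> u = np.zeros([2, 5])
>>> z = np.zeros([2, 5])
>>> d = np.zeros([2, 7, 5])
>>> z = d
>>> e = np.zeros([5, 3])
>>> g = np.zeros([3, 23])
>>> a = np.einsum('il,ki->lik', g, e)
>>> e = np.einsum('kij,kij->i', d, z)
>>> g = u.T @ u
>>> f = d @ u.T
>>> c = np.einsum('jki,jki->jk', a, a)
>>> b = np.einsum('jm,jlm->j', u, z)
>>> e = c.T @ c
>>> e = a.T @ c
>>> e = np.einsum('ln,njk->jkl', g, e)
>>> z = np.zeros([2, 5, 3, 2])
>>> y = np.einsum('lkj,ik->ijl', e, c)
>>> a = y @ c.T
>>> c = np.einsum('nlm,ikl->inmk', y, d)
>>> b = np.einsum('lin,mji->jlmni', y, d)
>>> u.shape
(2, 5)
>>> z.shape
(2, 5, 3, 2)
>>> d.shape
(2, 7, 5)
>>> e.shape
(3, 3, 5)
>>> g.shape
(5, 5)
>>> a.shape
(23, 5, 23)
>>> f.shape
(2, 7, 2)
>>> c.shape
(2, 23, 3, 7)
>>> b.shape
(7, 23, 2, 3, 5)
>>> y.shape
(23, 5, 3)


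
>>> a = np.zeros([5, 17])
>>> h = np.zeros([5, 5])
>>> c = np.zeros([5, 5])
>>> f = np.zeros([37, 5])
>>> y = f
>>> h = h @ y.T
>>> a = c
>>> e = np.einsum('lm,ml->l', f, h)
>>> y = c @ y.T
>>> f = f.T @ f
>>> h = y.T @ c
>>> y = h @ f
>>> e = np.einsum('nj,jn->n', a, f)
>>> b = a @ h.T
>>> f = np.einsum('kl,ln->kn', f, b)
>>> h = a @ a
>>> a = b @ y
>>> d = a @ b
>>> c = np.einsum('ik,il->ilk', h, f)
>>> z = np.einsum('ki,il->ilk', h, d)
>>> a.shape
(5, 5)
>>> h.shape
(5, 5)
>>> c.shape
(5, 37, 5)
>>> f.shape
(5, 37)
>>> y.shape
(37, 5)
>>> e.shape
(5,)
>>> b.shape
(5, 37)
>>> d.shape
(5, 37)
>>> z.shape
(5, 37, 5)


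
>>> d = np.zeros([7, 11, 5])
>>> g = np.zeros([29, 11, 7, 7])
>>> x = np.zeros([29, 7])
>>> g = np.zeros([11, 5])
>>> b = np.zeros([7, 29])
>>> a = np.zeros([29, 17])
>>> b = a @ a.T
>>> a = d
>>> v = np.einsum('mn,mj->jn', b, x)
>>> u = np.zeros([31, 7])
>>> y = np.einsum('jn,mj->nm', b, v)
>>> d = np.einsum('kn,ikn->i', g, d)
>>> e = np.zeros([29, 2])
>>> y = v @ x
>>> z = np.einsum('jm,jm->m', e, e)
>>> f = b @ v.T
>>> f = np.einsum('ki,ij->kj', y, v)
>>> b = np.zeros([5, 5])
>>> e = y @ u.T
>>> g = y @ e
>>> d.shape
(7,)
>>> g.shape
(7, 31)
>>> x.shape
(29, 7)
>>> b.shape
(5, 5)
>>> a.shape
(7, 11, 5)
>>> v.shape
(7, 29)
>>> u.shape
(31, 7)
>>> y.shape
(7, 7)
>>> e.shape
(7, 31)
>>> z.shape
(2,)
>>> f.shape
(7, 29)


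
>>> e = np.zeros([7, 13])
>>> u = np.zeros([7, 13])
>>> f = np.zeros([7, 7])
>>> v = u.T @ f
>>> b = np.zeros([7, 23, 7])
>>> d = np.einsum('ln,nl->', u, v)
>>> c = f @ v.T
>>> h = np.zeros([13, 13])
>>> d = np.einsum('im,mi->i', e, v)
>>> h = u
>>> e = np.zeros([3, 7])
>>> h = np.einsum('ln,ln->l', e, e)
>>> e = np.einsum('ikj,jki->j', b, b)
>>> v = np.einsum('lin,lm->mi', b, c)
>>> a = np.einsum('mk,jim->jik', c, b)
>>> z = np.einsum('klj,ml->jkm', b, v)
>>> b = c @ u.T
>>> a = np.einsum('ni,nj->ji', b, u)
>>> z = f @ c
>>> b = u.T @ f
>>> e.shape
(7,)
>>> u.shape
(7, 13)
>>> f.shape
(7, 7)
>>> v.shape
(13, 23)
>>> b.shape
(13, 7)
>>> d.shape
(7,)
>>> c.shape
(7, 13)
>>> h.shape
(3,)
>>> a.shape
(13, 7)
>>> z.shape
(7, 13)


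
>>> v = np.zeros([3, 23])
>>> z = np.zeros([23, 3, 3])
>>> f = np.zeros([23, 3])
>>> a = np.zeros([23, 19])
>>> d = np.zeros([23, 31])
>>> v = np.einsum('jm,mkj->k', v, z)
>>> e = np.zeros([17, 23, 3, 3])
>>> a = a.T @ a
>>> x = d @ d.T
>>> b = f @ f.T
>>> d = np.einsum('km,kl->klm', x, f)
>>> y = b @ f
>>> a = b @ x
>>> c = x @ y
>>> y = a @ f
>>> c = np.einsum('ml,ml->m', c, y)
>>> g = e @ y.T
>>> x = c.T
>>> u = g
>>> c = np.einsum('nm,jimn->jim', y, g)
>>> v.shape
(3,)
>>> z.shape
(23, 3, 3)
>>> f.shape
(23, 3)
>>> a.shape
(23, 23)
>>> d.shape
(23, 3, 23)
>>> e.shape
(17, 23, 3, 3)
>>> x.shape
(23,)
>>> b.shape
(23, 23)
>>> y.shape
(23, 3)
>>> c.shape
(17, 23, 3)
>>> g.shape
(17, 23, 3, 23)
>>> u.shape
(17, 23, 3, 23)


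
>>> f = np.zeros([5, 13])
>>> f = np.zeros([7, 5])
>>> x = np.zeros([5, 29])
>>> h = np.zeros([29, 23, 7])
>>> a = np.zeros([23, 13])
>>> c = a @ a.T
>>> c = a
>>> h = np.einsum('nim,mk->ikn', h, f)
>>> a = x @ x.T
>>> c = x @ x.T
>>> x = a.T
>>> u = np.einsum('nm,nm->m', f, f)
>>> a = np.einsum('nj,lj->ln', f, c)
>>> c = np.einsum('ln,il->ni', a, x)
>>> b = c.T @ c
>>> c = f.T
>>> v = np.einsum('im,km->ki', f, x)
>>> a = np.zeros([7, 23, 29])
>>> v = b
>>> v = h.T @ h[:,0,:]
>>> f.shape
(7, 5)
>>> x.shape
(5, 5)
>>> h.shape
(23, 5, 29)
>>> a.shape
(7, 23, 29)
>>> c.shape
(5, 7)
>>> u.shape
(5,)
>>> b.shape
(5, 5)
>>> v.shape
(29, 5, 29)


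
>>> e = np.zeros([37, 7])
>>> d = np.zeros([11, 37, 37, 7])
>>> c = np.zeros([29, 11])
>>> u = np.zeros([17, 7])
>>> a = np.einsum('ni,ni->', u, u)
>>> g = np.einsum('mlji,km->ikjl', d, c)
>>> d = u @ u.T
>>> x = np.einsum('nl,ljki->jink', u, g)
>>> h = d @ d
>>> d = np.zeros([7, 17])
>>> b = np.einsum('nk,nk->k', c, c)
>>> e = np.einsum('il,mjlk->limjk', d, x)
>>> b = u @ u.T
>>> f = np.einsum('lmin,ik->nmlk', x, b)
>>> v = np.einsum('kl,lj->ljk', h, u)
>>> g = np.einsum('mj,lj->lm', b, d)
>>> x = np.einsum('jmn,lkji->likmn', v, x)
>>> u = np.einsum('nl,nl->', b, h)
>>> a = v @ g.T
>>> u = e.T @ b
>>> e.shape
(17, 7, 29, 37, 37)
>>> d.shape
(7, 17)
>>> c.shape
(29, 11)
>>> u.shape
(37, 37, 29, 7, 17)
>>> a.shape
(17, 7, 7)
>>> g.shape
(7, 17)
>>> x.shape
(29, 37, 37, 7, 17)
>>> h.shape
(17, 17)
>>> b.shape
(17, 17)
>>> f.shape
(37, 37, 29, 17)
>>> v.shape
(17, 7, 17)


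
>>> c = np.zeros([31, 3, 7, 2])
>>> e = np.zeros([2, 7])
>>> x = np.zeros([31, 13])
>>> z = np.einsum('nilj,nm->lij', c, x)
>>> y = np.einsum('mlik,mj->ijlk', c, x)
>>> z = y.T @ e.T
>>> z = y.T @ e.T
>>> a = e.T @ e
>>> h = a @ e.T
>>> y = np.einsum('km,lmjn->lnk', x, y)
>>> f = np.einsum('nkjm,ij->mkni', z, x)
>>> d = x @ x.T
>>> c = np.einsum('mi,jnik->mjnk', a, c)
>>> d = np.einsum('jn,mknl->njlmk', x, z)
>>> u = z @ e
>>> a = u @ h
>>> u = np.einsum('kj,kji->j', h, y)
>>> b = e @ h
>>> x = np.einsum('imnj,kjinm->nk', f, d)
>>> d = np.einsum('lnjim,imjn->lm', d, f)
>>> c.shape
(7, 31, 3, 2)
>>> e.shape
(2, 7)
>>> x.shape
(2, 13)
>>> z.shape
(2, 3, 13, 2)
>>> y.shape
(7, 2, 31)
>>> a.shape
(2, 3, 13, 2)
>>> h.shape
(7, 2)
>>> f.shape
(2, 3, 2, 31)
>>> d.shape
(13, 3)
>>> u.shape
(2,)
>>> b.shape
(2, 2)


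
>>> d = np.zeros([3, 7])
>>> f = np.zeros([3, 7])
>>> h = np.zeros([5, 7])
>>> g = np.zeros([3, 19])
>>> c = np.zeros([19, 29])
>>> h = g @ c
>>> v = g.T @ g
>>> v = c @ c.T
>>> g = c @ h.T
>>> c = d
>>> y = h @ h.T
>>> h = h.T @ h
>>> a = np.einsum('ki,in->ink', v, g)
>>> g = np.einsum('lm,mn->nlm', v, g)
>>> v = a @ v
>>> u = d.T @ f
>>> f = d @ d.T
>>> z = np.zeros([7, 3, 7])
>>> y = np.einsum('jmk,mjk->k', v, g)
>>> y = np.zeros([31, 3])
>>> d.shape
(3, 7)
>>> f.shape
(3, 3)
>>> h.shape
(29, 29)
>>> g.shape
(3, 19, 19)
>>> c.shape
(3, 7)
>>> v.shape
(19, 3, 19)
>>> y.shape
(31, 3)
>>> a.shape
(19, 3, 19)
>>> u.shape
(7, 7)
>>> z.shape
(7, 3, 7)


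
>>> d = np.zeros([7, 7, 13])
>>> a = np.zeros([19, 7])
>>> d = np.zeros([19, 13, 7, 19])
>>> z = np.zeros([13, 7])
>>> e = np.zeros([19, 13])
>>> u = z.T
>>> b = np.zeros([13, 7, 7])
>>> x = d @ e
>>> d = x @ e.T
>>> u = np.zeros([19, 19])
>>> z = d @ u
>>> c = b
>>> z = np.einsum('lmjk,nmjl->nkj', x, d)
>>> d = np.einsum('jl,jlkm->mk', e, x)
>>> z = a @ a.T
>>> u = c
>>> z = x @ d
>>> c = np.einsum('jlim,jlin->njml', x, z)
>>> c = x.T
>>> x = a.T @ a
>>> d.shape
(13, 7)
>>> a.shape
(19, 7)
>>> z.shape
(19, 13, 7, 7)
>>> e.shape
(19, 13)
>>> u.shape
(13, 7, 7)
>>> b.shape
(13, 7, 7)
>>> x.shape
(7, 7)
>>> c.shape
(13, 7, 13, 19)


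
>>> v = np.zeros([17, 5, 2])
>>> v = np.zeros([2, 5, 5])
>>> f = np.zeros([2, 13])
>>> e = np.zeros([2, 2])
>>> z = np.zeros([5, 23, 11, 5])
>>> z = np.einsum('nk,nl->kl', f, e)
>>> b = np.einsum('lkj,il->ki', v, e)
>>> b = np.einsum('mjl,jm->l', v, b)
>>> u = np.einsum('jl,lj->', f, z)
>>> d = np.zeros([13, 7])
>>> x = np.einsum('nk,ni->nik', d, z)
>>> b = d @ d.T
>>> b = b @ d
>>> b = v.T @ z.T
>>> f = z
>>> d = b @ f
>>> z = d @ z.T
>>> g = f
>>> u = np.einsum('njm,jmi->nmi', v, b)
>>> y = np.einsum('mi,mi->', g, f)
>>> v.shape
(2, 5, 5)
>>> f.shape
(13, 2)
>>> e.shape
(2, 2)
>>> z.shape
(5, 5, 13)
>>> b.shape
(5, 5, 13)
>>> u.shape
(2, 5, 13)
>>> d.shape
(5, 5, 2)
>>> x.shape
(13, 2, 7)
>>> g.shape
(13, 2)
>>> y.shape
()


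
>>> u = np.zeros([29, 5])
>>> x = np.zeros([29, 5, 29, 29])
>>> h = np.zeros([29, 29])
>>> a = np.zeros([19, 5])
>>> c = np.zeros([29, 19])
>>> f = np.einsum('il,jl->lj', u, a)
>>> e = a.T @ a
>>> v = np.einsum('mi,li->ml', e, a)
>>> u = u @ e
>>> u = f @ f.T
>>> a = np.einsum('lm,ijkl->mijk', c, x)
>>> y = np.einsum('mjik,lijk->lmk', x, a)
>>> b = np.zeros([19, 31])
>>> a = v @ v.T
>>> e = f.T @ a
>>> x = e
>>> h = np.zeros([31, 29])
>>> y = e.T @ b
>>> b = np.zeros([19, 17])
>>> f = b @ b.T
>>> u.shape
(5, 5)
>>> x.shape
(19, 5)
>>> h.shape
(31, 29)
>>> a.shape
(5, 5)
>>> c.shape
(29, 19)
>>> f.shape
(19, 19)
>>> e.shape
(19, 5)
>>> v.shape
(5, 19)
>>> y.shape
(5, 31)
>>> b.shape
(19, 17)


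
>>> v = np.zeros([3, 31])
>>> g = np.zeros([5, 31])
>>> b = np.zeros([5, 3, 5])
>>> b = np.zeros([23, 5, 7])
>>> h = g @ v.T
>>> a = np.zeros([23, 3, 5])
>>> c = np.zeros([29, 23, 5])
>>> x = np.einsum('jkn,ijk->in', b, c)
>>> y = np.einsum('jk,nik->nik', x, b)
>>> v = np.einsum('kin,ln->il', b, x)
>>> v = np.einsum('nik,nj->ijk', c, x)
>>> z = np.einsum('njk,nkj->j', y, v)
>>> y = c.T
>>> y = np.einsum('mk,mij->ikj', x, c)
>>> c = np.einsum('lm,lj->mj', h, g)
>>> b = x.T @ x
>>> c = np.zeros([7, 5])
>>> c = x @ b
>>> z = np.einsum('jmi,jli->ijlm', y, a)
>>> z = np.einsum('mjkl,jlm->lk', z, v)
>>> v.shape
(23, 7, 5)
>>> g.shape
(5, 31)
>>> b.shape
(7, 7)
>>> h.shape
(5, 3)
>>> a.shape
(23, 3, 5)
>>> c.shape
(29, 7)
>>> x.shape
(29, 7)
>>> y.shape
(23, 7, 5)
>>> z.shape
(7, 3)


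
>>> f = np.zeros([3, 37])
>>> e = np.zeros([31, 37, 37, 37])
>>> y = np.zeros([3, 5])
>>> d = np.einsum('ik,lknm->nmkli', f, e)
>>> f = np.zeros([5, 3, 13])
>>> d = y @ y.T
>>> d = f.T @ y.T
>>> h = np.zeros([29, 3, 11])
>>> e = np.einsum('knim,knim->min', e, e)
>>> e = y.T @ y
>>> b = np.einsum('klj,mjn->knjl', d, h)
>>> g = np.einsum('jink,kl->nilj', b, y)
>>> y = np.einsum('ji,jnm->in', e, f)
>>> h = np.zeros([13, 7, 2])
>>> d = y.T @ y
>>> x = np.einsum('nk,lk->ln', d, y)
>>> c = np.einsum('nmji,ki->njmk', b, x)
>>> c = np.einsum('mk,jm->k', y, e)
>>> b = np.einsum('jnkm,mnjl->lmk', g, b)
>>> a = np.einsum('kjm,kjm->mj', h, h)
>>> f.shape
(5, 3, 13)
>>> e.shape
(5, 5)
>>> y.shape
(5, 3)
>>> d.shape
(3, 3)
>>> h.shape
(13, 7, 2)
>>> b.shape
(3, 13, 5)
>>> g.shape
(3, 11, 5, 13)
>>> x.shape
(5, 3)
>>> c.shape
(3,)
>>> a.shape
(2, 7)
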